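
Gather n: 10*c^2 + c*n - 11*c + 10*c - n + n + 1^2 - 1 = 10*c^2 + c*n - c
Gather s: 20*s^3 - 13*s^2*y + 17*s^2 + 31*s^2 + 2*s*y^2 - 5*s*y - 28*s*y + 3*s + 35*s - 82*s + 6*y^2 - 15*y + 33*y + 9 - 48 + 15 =20*s^3 + s^2*(48 - 13*y) + s*(2*y^2 - 33*y - 44) + 6*y^2 + 18*y - 24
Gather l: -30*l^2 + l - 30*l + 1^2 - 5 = -30*l^2 - 29*l - 4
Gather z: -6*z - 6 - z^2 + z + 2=-z^2 - 5*z - 4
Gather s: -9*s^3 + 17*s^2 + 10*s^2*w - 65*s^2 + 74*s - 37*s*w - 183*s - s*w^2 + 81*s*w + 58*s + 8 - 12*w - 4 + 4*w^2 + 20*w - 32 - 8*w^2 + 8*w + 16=-9*s^3 + s^2*(10*w - 48) + s*(-w^2 + 44*w - 51) - 4*w^2 + 16*w - 12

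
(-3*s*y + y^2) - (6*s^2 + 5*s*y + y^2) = -6*s^2 - 8*s*y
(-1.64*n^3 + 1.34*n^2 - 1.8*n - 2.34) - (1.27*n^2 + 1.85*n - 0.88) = -1.64*n^3 + 0.0700000000000001*n^2 - 3.65*n - 1.46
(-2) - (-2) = 0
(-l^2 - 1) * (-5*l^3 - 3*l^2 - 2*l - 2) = 5*l^5 + 3*l^4 + 7*l^3 + 5*l^2 + 2*l + 2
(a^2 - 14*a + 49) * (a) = a^3 - 14*a^2 + 49*a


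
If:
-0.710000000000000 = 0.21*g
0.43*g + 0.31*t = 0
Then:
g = -3.38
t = 4.69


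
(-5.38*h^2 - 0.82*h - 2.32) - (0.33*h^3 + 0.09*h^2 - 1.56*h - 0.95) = -0.33*h^3 - 5.47*h^2 + 0.74*h - 1.37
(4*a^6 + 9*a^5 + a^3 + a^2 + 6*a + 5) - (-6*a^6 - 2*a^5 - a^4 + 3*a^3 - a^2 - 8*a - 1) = 10*a^6 + 11*a^5 + a^4 - 2*a^3 + 2*a^2 + 14*a + 6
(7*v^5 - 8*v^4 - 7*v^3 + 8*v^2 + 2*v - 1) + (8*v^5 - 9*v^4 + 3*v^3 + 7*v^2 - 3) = 15*v^5 - 17*v^4 - 4*v^3 + 15*v^2 + 2*v - 4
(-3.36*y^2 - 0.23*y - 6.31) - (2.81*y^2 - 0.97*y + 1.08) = -6.17*y^2 + 0.74*y - 7.39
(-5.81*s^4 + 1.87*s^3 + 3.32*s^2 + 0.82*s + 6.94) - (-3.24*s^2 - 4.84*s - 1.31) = -5.81*s^4 + 1.87*s^3 + 6.56*s^2 + 5.66*s + 8.25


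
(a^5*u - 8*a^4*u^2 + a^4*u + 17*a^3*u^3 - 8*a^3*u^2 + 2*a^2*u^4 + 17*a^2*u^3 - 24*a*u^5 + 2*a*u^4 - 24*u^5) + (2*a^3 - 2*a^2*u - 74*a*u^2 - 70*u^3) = a^5*u - 8*a^4*u^2 + a^4*u + 17*a^3*u^3 - 8*a^3*u^2 + 2*a^3 + 2*a^2*u^4 + 17*a^2*u^3 - 2*a^2*u - 24*a*u^5 + 2*a*u^4 - 74*a*u^2 - 24*u^5 - 70*u^3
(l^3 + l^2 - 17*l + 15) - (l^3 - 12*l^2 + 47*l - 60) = 13*l^2 - 64*l + 75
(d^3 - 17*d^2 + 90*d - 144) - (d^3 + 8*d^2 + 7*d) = -25*d^2 + 83*d - 144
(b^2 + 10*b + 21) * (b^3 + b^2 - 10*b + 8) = b^5 + 11*b^4 + 21*b^3 - 71*b^2 - 130*b + 168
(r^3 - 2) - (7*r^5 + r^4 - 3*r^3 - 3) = -7*r^5 - r^4 + 4*r^3 + 1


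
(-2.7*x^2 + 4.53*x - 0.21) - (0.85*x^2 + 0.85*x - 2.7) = -3.55*x^2 + 3.68*x + 2.49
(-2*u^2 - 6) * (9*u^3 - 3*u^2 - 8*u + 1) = -18*u^5 + 6*u^4 - 38*u^3 + 16*u^2 + 48*u - 6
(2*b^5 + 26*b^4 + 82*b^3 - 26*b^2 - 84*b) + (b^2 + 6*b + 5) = 2*b^5 + 26*b^4 + 82*b^3 - 25*b^2 - 78*b + 5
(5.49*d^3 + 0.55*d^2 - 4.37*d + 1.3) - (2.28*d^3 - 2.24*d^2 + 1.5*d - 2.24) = 3.21*d^3 + 2.79*d^2 - 5.87*d + 3.54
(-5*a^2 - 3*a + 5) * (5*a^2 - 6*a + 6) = -25*a^4 + 15*a^3 + 13*a^2 - 48*a + 30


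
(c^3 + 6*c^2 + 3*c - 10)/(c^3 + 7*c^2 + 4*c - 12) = (c + 5)/(c + 6)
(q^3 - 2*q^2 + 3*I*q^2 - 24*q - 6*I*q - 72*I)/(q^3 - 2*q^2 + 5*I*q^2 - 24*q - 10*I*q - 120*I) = (q + 3*I)/(q + 5*I)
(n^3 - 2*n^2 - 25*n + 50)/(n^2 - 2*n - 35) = (n^2 - 7*n + 10)/(n - 7)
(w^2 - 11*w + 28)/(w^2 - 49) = (w - 4)/(w + 7)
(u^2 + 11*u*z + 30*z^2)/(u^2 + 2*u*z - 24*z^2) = (-u - 5*z)/(-u + 4*z)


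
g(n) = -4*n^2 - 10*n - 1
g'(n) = -8*n - 10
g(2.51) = -51.30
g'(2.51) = -30.08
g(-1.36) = 5.20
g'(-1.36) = 0.88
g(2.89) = -63.31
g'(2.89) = -33.12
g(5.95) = -202.11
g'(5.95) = -57.60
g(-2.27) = 1.09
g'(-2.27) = 8.16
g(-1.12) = 5.18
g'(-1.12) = -1.04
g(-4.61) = -39.91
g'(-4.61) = 26.88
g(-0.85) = 4.61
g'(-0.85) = -3.20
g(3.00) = -67.00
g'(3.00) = -34.00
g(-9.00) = -235.00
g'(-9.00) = 62.00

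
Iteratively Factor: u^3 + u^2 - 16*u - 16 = (u - 4)*(u^2 + 5*u + 4) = (u - 4)*(u + 1)*(u + 4)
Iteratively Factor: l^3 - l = (l)*(l^2 - 1) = l*(l + 1)*(l - 1)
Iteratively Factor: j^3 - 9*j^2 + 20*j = (j - 5)*(j^2 - 4*j) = (j - 5)*(j - 4)*(j)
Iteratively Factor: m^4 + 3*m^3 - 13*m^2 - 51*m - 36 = (m + 3)*(m^3 - 13*m - 12) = (m - 4)*(m + 3)*(m^2 + 4*m + 3) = (m - 4)*(m + 3)^2*(m + 1)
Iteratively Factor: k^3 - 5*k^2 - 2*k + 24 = (k + 2)*(k^2 - 7*k + 12) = (k - 4)*(k + 2)*(k - 3)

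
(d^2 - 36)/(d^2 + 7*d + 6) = (d - 6)/(d + 1)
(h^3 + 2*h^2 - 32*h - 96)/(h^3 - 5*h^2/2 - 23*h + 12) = 2*(h + 4)/(2*h - 1)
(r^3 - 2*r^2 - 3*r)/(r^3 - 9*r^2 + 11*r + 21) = r/(r - 7)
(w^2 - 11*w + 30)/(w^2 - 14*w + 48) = (w - 5)/(w - 8)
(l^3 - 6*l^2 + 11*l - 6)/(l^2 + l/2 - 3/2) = 2*(l^2 - 5*l + 6)/(2*l + 3)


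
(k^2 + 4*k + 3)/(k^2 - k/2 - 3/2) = 2*(k + 3)/(2*k - 3)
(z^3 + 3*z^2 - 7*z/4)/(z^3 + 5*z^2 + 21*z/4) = (2*z - 1)/(2*z + 3)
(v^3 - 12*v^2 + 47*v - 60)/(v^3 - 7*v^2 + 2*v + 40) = (v - 3)/(v + 2)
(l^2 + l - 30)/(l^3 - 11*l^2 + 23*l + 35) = (l + 6)/(l^2 - 6*l - 7)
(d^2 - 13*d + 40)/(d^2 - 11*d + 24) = (d - 5)/(d - 3)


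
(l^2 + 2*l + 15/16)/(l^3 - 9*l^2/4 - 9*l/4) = (l + 5/4)/(l*(l - 3))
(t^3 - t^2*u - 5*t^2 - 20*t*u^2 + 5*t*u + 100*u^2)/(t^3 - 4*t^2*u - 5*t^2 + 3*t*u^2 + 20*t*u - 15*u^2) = (t^2 - t*u - 20*u^2)/(t^2 - 4*t*u + 3*u^2)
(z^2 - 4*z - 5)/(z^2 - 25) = (z + 1)/(z + 5)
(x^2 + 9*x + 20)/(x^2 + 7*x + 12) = (x + 5)/(x + 3)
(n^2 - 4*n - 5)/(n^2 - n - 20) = (n + 1)/(n + 4)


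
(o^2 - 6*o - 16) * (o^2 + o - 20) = o^4 - 5*o^3 - 42*o^2 + 104*o + 320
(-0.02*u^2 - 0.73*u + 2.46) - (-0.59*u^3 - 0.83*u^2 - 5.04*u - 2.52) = 0.59*u^3 + 0.81*u^2 + 4.31*u + 4.98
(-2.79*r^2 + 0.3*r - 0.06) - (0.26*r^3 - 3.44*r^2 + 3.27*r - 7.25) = -0.26*r^3 + 0.65*r^2 - 2.97*r + 7.19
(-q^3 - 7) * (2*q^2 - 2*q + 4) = -2*q^5 + 2*q^4 - 4*q^3 - 14*q^2 + 14*q - 28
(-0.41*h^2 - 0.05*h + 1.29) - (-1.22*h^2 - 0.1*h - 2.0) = 0.81*h^2 + 0.05*h + 3.29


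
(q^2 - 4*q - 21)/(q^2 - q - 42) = (q + 3)/(q + 6)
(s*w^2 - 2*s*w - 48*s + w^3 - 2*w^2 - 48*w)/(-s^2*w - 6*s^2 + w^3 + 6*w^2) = (8 - w)/(s - w)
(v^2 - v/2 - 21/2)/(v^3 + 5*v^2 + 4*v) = (2*v^2 - v - 21)/(2*v*(v^2 + 5*v + 4))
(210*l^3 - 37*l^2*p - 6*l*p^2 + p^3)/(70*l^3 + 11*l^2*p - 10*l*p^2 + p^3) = (6*l + p)/(2*l + p)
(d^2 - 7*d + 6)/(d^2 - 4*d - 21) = (-d^2 + 7*d - 6)/(-d^2 + 4*d + 21)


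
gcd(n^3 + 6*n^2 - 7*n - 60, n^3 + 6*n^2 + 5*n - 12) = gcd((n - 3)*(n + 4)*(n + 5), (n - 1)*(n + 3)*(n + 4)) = n + 4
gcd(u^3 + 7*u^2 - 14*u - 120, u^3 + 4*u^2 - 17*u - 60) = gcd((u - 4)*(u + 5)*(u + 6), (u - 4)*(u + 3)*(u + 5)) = u^2 + u - 20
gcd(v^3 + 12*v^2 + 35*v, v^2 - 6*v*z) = v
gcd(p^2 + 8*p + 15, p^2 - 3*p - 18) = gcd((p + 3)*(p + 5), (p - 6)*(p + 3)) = p + 3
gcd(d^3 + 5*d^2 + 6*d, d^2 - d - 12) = d + 3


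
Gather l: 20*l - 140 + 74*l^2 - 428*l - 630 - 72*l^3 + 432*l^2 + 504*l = -72*l^3 + 506*l^2 + 96*l - 770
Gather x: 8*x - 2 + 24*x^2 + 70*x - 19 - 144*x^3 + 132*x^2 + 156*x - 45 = -144*x^3 + 156*x^2 + 234*x - 66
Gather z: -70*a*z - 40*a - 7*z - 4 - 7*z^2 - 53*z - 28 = -40*a - 7*z^2 + z*(-70*a - 60) - 32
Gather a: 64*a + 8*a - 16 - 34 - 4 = 72*a - 54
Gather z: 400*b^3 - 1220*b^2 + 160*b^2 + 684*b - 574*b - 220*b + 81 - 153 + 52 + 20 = 400*b^3 - 1060*b^2 - 110*b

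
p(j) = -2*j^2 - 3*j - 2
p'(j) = -4*j - 3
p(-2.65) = -8.10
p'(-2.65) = 7.60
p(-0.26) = -1.36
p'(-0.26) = -1.96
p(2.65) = -24.00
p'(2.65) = -13.60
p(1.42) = -10.29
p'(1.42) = -8.68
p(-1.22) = -1.32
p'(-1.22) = 1.88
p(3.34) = -34.33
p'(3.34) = -16.36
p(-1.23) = -1.34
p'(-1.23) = 1.92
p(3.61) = -38.89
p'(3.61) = -17.44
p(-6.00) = -56.00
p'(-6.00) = 21.00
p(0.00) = -2.00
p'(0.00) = -3.00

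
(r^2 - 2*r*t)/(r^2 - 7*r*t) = (r - 2*t)/(r - 7*t)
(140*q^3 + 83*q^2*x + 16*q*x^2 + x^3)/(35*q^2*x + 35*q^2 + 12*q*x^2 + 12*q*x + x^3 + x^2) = (4*q + x)/(x + 1)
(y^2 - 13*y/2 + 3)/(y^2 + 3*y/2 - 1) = (y - 6)/(y + 2)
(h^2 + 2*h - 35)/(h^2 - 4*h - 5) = (h + 7)/(h + 1)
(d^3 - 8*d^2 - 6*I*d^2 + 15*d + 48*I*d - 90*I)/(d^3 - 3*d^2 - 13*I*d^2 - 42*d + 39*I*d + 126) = (d - 5)/(d - 7*I)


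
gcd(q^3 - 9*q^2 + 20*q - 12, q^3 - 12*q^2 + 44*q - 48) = q^2 - 8*q + 12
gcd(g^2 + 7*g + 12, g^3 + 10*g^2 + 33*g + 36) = g^2 + 7*g + 12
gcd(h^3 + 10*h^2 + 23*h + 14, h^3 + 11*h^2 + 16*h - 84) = h + 7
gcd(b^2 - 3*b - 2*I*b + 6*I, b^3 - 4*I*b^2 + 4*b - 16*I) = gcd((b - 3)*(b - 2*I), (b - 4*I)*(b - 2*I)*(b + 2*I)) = b - 2*I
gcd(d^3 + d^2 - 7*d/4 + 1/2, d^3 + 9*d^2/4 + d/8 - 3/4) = d^2 + 3*d/2 - 1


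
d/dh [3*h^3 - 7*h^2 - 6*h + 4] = 9*h^2 - 14*h - 6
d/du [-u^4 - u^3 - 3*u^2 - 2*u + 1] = -4*u^3 - 3*u^2 - 6*u - 2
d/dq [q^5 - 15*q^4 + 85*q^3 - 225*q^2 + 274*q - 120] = 5*q^4 - 60*q^3 + 255*q^2 - 450*q + 274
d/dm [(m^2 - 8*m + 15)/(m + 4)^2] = 2*(8*m - 31)/(m^3 + 12*m^2 + 48*m + 64)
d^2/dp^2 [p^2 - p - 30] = 2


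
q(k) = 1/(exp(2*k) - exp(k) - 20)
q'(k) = (-2*exp(2*k) + exp(k))/(exp(2*k) - exp(k) - 20)^2 = (1 - 2*exp(k))*exp(k)/(-exp(2*k) + exp(k) + 20)^2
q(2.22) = 0.02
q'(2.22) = -0.05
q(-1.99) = -0.05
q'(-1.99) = 0.00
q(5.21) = 0.00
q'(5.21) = -0.00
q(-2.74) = -0.05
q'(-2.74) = 0.00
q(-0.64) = -0.05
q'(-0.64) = -0.00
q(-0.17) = -0.05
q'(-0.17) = -0.00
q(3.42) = 0.00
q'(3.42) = -0.00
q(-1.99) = -0.05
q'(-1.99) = 0.00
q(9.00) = 0.00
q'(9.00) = 0.00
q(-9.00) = -0.05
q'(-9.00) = 0.00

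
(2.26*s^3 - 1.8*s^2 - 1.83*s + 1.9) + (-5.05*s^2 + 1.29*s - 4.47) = 2.26*s^3 - 6.85*s^2 - 0.54*s - 2.57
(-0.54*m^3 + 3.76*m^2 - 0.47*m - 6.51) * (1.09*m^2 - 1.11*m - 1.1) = -0.5886*m^5 + 4.6978*m^4 - 4.0919*m^3 - 10.7102*m^2 + 7.7431*m + 7.161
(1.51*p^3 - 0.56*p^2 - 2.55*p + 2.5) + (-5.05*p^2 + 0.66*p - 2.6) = 1.51*p^3 - 5.61*p^2 - 1.89*p - 0.1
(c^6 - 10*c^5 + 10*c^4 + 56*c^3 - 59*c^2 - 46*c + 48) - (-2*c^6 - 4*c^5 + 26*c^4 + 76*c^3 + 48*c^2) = 3*c^6 - 6*c^5 - 16*c^4 - 20*c^3 - 107*c^2 - 46*c + 48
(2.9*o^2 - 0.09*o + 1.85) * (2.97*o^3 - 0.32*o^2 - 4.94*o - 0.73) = 8.613*o^5 - 1.1953*o^4 - 8.8027*o^3 - 2.2644*o^2 - 9.0733*o - 1.3505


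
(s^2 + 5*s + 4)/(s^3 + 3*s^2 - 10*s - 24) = (s + 1)/(s^2 - s - 6)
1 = 1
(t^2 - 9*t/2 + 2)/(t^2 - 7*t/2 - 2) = (2*t - 1)/(2*t + 1)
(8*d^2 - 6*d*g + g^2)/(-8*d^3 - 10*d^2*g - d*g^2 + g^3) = (-2*d + g)/(2*d^2 + 3*d*g + g^2)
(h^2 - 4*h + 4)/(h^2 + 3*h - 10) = (h - 2)/(h + 5)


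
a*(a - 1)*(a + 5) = a^3 + 4*a^2 - 5*a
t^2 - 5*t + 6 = (t - 3)*(t - 2)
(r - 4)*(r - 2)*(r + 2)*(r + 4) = r^4 - 20*r^2 + 64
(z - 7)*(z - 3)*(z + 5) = z^3 - 5*z^2 - 29*z + 105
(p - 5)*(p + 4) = p^2 - p - 20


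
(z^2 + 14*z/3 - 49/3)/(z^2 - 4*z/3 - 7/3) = (z + 7)/(z + 1)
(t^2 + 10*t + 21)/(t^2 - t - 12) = (t + 7)/(t - 4)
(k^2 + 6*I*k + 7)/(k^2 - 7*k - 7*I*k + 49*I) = (k^2 + 6*I*k + 7)/(k^2 - 7*k - 7*I*k + 49*I)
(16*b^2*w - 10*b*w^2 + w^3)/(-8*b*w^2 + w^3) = (-2*b + w)/w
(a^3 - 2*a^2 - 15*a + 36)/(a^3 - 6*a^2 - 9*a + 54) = (a^2 + a - 12)/(a^2 - 3*a - 18)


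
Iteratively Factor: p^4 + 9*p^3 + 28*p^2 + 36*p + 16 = (p + 2)*(p^3 + 7*p^2 + 14*p + 8) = (p + 2)^2*(p^2 + 5*p + 4) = (p + 2)^2*(p + 4)*(p + 1)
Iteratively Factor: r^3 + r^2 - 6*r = (r + 3)*(r^2 - 2*r) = r*(r + 3)*(r - 2)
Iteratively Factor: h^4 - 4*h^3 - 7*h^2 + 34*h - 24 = (h - 4)*(h^3 - 7*h + 6) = (h - 4)*(h - 2)*(h^2 + 2*h - 3) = (h - 4)*(h - 2)*(h + 3)*(h - 1)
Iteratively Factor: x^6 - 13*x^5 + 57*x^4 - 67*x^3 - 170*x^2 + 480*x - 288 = (x - 4)*(x^5 - 9*x^4 + 21*x^3 + 17*x^2 - 102*x + 72) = (x - 4)*(x - 1)*(x^4 - 8*x^3 + 13*x^2 + 30*x - 72) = (x - 4)*(x - 1)*(x + 2)*(x^3 - 10*x^2 + 33*x - 36) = (x - 4)^2*(x - 1)*(x + 2)*(x^2 - 6*x + 9) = (x - 4)^2*(x - 3)*(x - 1)*(x + 2)*(x - 3)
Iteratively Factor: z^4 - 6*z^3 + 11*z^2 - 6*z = (z)*(z^3 - 6*z^2 + 11*z - 6) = z*(z - 1)*(z^2 - 5*z + 6) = z*(z - 2)*(z - 1)*(z - 3)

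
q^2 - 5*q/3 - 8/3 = (q - 8/3)*(q + 1)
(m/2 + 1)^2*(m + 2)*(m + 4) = m^4/4 + 5*m^3/2 + 9*m^2 + 14*m + 8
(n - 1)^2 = n^2 - 2*n + 1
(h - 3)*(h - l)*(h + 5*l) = h^3 + 4*h^2*l - 3*h^2 - 5*h*l^2 - 12*h*l + 15*l^2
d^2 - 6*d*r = d*(d - 6*r)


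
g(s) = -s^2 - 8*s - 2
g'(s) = -2*s - 8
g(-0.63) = 2.64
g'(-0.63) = -6.74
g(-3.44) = 13.69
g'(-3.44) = -1.12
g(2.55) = -28.90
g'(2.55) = -13.10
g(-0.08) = -1.37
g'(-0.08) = -7.84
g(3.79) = -46.68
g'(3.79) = -15.58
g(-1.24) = 6.38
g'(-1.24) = -5.52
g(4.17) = -52.75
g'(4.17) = -16.34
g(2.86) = -33.06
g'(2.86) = -13.72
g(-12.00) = -50.00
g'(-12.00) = 16.00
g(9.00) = -155.00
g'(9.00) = -26.00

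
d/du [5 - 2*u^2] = -4*u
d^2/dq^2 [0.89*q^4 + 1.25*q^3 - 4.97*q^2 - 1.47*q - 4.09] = 10.68*q^2 + 7.5*q - 9.94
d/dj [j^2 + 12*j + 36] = 2*j + 12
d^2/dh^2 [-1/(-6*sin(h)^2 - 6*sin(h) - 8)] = 3*(-12*sin(h)^4 - 9*sin(h)^3 + 31*sin(h)^2 + 22*sin(h) - 2)/(2*(3*sin(h)^2 + 3*sin(h) + 4)^3)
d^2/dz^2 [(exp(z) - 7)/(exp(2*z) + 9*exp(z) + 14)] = (exp(4*z) - 37*exp(3*z) - 273*exp(2*z) - 301*exp(z) + 1078)*exp(z)/(exp(6*z) + 27*exp(5*z) + 285*exp(4*z) + 1485*exp(3*z) + 3990*exp(2*z) + 5292*exp(z) + 2744)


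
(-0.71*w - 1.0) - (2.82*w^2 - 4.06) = -2.82*w^2 - 0.71*w + 3.06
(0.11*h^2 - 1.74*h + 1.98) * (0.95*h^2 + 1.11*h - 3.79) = 0.1045*h^4 - 1.5309*h^3 - 0.4673*h^2 + 8.7924*h - 7.5042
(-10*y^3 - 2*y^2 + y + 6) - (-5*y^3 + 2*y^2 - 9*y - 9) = -5*y^3 - 4*y^2 + 10*y + 15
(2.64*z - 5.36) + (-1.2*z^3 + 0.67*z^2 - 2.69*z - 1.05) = -1.2*z^3 + 0.67*z^2 - 0.0499999999999998*z - 6.41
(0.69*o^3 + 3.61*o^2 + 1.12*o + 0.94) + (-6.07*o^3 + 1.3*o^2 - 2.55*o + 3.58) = -5.38*o^3 + 4.91*o^2 - 1.43*o + 4.52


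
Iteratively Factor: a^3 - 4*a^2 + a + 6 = (a - 3)*(a^2 - a - 2) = (a - 3)*(a - 2)*(a + 1)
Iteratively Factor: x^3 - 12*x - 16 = (x + 2)*(x^2 - 2*x - 8) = (x + 2)^2*(x - 4)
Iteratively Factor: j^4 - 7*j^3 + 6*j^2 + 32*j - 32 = (j - 4)*(j^3 - 3*j^2 - 6*j + 8) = (j - 4)*(j - 1)*(j^2 - 2*j - 8) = (j - 4)^2*(j - 1)*(j + 2)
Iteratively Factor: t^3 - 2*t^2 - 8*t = (t - 4)*(t^2 + 2*t) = (t - 4)*(t + 2)*(t)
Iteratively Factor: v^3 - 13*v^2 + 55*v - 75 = (v - 3)*(v^2 - 10*v + 25) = (v - 5)*(v - 3)*(v - 5)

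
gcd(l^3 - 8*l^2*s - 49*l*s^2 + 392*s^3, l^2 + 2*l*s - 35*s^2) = l + 7*s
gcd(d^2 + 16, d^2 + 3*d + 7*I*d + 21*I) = 1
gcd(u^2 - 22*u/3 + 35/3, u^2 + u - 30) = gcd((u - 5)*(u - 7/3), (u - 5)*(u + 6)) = u - 5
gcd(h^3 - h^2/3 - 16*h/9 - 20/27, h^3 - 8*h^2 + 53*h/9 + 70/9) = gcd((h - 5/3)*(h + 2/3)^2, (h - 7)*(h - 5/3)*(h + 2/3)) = h^2 - h - 10/9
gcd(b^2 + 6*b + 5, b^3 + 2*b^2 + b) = b + 1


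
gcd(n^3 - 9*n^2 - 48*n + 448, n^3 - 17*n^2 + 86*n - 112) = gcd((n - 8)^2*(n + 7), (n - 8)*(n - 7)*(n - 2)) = n - 8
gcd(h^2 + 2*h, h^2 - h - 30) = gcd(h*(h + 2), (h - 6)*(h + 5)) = 1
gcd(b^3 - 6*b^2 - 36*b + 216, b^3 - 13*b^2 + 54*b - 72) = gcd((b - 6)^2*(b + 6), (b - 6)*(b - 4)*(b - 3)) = b - 6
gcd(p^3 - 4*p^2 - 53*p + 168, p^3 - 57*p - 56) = p^2 - p - 56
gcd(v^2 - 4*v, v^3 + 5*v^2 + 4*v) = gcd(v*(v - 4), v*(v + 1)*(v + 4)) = v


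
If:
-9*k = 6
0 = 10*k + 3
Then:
No Solution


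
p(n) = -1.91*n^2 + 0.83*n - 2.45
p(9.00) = -149.69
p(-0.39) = -3.06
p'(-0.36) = 2.21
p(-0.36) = -3.00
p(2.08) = -8.99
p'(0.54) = -1.23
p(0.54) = -2.56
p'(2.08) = -7.12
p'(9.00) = -33.55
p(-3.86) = -34.11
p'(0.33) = -0.43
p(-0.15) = -2.62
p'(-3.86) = 15.58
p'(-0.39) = 2.32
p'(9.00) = -33.55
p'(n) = 0.83 - 3.82*n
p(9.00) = -149.69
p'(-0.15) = 1.40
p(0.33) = -2.38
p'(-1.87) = 7.97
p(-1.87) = -10.68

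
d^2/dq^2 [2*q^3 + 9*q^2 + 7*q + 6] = 12*q + 18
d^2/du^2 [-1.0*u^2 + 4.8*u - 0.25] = -2.00000000000000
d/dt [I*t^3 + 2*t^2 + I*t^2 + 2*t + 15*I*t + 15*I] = 3*I*t^2 + 2*t*(2 + I) + 2 + 15*I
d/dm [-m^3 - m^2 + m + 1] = -3*m^2 - 2*m + 1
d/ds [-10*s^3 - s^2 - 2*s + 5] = -30*s^2 - 2*s - 2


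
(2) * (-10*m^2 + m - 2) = -20*m^2 + 2*m - 4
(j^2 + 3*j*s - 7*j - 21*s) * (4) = 4*j^2 + 12*j*s - 28*j - 84*s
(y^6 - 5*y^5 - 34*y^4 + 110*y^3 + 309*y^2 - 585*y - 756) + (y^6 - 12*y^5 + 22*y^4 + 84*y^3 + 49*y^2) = 2*y^6 - 17*y^5 - 12*y^4 + 194*y^3 + 358*y^2 - 585*y - 756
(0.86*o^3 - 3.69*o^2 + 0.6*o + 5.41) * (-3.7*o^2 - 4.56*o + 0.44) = -3.182*o^5 + 9.7314*o^4 + 14.9848*o^3 - 24.3766*o^2 - 24.4056*o + 2.3804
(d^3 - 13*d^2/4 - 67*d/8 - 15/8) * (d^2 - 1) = d^5 - 13*d^4/4 - 75*d^3/8 + 11*d^2/8 + 67*d/8 + 15/8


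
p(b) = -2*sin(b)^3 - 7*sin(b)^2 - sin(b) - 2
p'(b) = -6*sin(b)^2*cos(b) - 14*sin(b)*cos(b) - cos(b) = (-14*sin(b) + 3*cos(2*b) - 4)*cos(b)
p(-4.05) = -8.12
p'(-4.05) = 9.70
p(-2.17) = -4.82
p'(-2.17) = -3.65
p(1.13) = -10.11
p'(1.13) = -7.92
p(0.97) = -8.71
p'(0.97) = -9.40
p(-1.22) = -5.58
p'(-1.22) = 2.36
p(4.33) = -5.50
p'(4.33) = -2.55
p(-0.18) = -2.03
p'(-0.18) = 1.29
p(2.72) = -3.72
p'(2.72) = 7.06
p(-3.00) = -1.99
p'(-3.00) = -0.85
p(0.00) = -2.00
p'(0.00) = -1.00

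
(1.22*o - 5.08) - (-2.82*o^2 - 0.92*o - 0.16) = 2.82*o^2 + 2.14*o - 4.92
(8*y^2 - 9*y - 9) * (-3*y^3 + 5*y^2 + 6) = -24*y^5 + 67*y^4 - 18*y^3 + 3*y^2 - 54*y - 54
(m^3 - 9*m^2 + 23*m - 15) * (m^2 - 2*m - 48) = m^5 - 11*m^4 - 7*m^3 + 371*m^2 - 1074*m + 720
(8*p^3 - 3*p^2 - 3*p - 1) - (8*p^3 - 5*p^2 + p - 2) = 2*p^2 - 4*p + 1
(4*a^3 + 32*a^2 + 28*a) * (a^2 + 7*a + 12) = 4*a^5 + 60*a^4 + 300*a^3 + 580*a^2 + 336*a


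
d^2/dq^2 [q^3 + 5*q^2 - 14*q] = 6*q + 10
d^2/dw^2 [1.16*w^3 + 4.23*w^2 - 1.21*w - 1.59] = 6.96*w + 8.46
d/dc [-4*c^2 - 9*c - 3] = -8*c - 9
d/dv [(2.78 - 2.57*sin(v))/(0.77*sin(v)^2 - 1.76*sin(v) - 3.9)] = (1.9789*sin(v)^2 - 4.2812*sin(v) + 14.9158)*cos(v)/(0.5929*sin(v)^4 - 2.7104*sin(v)^3 - 2.9084*sin(v)^2 + 13.728*sin(v) + 15.21)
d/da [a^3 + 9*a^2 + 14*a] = 3*a^2 + 18*a + 14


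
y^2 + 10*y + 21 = (y + 3)*(y + 7)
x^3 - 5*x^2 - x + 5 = (x - 5)*(x - 1)*(x + 1)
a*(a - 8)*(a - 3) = a^3 - 11*a^2 + 24*a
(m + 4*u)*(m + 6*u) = m^2 + 10*m*u + 24*u^2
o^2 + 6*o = o*(o + 6)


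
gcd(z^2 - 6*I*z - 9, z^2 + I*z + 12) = z - 3*I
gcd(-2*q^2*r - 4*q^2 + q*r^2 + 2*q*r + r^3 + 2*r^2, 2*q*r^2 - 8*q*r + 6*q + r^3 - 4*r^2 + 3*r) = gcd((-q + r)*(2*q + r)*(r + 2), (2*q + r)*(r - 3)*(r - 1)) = 2*q + r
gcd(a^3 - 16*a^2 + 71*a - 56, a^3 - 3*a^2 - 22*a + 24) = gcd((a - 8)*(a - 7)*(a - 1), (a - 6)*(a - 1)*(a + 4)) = a - 1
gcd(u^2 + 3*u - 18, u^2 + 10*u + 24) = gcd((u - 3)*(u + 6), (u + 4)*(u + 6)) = u + 6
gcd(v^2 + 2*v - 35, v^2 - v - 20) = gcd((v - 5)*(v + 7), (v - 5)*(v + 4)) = v - 5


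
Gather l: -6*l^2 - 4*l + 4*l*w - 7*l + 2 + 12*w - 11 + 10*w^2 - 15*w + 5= -6*l^2 + l*(4*w - 11) + 10*w^2 - 3*w - 4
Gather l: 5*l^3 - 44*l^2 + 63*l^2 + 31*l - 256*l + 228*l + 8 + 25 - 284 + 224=5*l^3 + 19*l^2 + 3*l - 27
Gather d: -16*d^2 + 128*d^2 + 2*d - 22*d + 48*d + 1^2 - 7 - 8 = 112*d^2 + 28*d - 14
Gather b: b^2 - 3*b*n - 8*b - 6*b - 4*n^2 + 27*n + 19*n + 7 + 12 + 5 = b^2 + b*(-3*n - 14) - 4*n^2 + 46*n + 24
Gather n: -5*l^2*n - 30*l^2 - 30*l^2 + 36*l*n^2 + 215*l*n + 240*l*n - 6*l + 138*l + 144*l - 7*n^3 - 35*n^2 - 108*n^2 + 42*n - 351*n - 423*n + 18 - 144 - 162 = -60*l^2 + 276*l - 7*n^3 + n^2*(36*l - 143) + n*(-5*l^2 + 455*l - 732) - 288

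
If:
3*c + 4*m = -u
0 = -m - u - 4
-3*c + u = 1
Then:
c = -19/6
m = 9/2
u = -17/2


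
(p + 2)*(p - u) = p^2 - p*u + 2*p - 2*u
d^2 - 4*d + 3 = (d - 3)*(d - 1)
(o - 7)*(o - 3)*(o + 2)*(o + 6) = o^4 - 2*o^3 - 47*o^2 + 48*o + 252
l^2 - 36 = (l - 6)*(l + 6)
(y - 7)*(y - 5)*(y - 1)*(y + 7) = y^4 - 6*y^3 - 44*y^2 + 294*y - 245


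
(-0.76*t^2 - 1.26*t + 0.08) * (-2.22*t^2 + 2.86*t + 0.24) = 1.6872*t^4 + 0.6236*t^3 - 3.9636*t^2 - 0.0736*t + 0.0192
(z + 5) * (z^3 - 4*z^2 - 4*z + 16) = z^4 + z^3 - 24*z^2 - 4*z + 80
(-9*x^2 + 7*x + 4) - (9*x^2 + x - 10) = -18*x^2 + 6*x + 14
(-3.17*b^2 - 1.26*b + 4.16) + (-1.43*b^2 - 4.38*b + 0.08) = -4.6*b^2 - 5.64*b + 4.24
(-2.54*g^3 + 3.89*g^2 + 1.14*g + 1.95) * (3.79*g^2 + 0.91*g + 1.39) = -9.6266*g^5 + 12.4317*g^4 + 4.3299*g^3 + 13.835*g^2 + 3.3591*g + 2.7105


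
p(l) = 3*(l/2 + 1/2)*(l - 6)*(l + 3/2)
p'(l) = 3*(l/2 + 1/2)*(l - 6) + 3*(l/2 + 1/2)*(l + 3/2) + 3*(l - 6)*(l + 3/2)/2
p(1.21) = -43.03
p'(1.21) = -26.37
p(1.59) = -52.94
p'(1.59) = -25.57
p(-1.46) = 0.21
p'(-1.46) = 4.67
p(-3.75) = -90.49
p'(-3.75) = 82.41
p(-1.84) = -3.36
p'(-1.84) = 14.31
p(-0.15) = -10.59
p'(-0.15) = -18.57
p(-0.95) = -0.29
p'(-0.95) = -6.21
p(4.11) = -81.27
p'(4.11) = 12.61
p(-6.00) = -405.00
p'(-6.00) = 204.75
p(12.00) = 1579.50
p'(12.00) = 501.75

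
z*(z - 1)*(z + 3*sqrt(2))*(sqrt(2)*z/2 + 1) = sqrt(2)*z^4/2 - sqrt(2)*z^3/2 + 4*z^3 - 4*z^2 + 3*sqrt(2)*z^2 - 3*sqrt(2)*z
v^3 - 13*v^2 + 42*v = v*(v - 7)*(v - 6)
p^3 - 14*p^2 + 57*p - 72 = (p - 8)*(p - 3)^2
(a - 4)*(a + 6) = a^2 + 2*a - 24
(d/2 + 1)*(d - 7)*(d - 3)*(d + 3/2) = d^4/2 - 13*d^3/4 - 11*d^2/2 + 87*d/4 + 63/2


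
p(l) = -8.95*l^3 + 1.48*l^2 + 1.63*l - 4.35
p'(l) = -26.85*l^2 + 2.96*l + 1.63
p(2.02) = -68.79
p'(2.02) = -101.95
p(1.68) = -39.87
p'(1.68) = -69.18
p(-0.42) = -4.11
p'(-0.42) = -4.35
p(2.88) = -201.18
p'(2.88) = -212.55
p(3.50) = -364.25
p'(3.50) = -316.92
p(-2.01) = 71.03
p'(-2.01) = -112.80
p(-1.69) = 40.32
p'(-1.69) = -80.06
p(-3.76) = 486.20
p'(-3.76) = -389.09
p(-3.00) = 245.73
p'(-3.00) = -248.90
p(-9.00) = 6625.41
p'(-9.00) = -2199.86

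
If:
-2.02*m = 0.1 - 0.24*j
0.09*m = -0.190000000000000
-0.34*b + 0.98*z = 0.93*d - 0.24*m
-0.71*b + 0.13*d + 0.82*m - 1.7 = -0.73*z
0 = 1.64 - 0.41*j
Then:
No Solution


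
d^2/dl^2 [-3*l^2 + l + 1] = -6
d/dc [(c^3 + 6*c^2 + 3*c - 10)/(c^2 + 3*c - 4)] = (c^2 + 8*c + 18)/(c^2 + 8*c + 16)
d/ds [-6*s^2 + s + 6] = 1 - 12*s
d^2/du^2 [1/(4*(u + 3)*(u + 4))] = ((u + 3)^2 + (u + 3)*(u + 4) + (u + 4)^2)/(2*(u + 3)^3*(u + 4)^3)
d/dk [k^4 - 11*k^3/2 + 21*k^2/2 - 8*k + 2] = 4*k^3 - 33*k^2/2 + 21*k - 8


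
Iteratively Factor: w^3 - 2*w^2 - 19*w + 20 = (w - 1)*(w^2 - w - 20) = (w - 5)*(w - 1)*(w + 4)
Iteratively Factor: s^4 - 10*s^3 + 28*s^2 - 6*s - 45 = (s + 1)*(s^3 - 11*s^2 + 39*s - 45) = (s - 3)*(s + 1)*(s^2 - 8*s + 15) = (s - 3)^2*(s + 1)*(s - 5)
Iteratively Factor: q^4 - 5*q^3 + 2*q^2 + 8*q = (q - 2)*(q^3 - 3*q^2 - 4*q) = (q - 4)*(q - 2)*(q^2 + q) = q*(q - 4)*(q - 2)*(q + 1)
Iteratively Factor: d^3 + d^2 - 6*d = (d + 3)*(d^2 - 2*d) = d*(d + 3)*(d - 2)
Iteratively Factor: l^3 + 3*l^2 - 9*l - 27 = (l + 3)*(l^2 - 9) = (l - 3)*(l + 3)*(l + 3)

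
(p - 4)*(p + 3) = p^2 - p - 12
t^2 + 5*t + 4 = (t + 1)*(t + 4)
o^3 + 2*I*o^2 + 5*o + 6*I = (o - 2*I)*(o + I)*(o + 3*I)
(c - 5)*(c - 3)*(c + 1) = c^3 - 7*c^2 + 7*c + 15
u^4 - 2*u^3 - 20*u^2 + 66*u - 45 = (u - 3)^2*(u - 1)*(u + 5)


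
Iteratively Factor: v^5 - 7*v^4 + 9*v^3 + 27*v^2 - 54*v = (v + 2)*(v^4 - 9*v^3 + 27*v^2 - 27*v) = (v - 3)*(v + 2)*(v^3 - 6*v^2 + 9*v) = (v - 3)^2*(v + 2)*(v^2 - 3*v) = (v - 3)^3*(v + 2)*(v)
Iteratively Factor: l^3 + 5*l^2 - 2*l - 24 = (l - 2)*(l^2 + 7*l + 12) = (l - 2)*(l + 3)*(l + 4)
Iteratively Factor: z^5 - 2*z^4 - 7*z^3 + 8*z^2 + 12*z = (z + 2)*(z^4 - 4*z^3 + z^2 + 6*z) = (z - 2)*(z + 2)*(z^3 - 2*z^2 - 3*z) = (z - 3)*(z - 2)*(z + 2)*(z^2 + z) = (z - 3)*(z - 2)*(z + 1)*(z + 2)*(z)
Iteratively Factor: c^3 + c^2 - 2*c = (c + 2)*(c^2 - c) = c*(c + 2)*(c - 1)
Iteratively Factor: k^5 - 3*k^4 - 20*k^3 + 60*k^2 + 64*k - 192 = (k + 2)*(k^4 - 5*k^3 - 10*k^2 + 80*k - 96) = (k - 4)*(k + 2)*(k^3 - k^2 - 14*k + 24) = (k - 4)*(k - 3)*(k + 2)*(k^2 + 2*k - 8) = (k - 4)*(k - 3)*(k + 2)*(k + 4)*(k - 2)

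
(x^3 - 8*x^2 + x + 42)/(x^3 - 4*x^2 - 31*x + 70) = (x^2 - x - 6)/(x^2 + 3*x - 10)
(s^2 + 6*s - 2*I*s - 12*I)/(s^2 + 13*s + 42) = (s - 2*I)/(s + 7)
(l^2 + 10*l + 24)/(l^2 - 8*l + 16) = (l^2 + 10*l + 24)/(l^2 - 8*l + 16)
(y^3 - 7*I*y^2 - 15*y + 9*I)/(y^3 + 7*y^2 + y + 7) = (y^2 - 6*I*y - 9)/(y^2 + y*(7 + I) + 7*I)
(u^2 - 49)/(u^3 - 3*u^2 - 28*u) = (u + 7)/(u*(u + 4))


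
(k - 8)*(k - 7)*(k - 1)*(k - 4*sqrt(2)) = k^4 - 16*k^3 - 4*sqrt(2)*k^3 + 71*k^2 + 64*sqrt(2)*k^2 - 284*sqrt(2)*k - 56*k + 224*sqrt(2)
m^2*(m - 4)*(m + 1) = m^4 - 3*m^3 - 4*m^2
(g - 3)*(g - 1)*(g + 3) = g^3 - g^2 - 9*g + 9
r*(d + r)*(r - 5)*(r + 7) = d*r^3 + 2*d*r^2 - 35*d*r + r^4 + 2*r^3 - 35*r^2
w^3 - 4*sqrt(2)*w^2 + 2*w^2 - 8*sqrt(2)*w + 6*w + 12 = (w + 2)*(w - 3*sqrt(2))*(w - sqrt(2))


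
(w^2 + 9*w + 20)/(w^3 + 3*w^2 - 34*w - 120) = 1/(w - 6)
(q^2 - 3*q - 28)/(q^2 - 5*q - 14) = (q + 4)/(q + 2)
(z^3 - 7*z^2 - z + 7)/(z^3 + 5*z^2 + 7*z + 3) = (z^2 - 8*z + 7)/(z^2 + 4*z + 3)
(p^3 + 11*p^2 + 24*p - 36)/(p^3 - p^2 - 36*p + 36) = (p + 6)/(p - 6)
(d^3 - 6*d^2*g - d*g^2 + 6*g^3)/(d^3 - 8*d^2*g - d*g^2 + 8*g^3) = (d - 6*g)/(d - 8*g)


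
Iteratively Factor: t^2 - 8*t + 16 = (t - 4)*(t - 4)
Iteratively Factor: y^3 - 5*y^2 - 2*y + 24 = (y - 4)*(y^2 - y - 6) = (y - 4)*(y - 3)*(y + 2)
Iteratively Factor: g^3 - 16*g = (g)*(g^2 - 16) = g*(g - 4)*(g + 4)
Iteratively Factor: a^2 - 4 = (a - 2)*(a + 2)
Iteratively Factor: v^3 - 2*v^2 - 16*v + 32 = (v + 4)*(v^2 - 6*v + 8) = (v - 4)*(v + 4)*(v - 2)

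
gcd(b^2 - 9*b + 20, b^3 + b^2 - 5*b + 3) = 1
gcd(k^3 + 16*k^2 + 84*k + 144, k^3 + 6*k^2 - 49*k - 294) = k + 6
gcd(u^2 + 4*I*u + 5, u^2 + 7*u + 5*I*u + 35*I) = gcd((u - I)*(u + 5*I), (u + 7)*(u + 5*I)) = u + 5*I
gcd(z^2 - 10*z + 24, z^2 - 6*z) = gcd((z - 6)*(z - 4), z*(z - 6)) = z - 6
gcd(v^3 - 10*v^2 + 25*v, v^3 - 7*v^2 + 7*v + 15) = v - 5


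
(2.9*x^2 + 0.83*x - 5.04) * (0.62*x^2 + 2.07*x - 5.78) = 1.798*x^4 + 6.5176*x^3 - 18.1687*x^2 - 15.2302*x + 29.1312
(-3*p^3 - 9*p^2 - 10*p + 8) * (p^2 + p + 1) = -3*p^5 - 12*p^4 - 22*p^3 - 11*p^2 - 2*p + 8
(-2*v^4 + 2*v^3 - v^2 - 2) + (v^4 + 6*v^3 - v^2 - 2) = -v^4 + 8*v^3 - 2*v^2 - 4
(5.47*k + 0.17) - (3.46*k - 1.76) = 2.01*k + 1.93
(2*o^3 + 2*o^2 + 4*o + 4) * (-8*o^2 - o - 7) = -16*o^5 - 18*o^4 - 48*o^3 - 50*o^2 - 32*o - 28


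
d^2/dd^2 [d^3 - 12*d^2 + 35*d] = 6*d - 24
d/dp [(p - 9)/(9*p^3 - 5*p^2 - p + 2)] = (9*p^3 - 5*p^2 - p + (p - 9)*(-27*p^2 + 10*p + 1) + 2)/(9*p^3 - 5*p^2 - p + 2)^2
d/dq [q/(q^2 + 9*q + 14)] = (14 - q^2)/(q^4 + 18*q^3 + 109*q^2 + 252*q + 196)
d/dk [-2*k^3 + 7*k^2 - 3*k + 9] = -6*k^2 + 14*k - 3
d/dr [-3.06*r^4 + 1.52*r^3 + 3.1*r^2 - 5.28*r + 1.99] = -12.24*r^3 + 4.56*r^2 + 6.2*r - 5.28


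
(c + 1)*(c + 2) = c^2 + 3*c + 2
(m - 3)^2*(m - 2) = m^3 - 8*m^2 + 21*m - 18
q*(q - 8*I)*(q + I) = q^3 - 7*I*q^2 + 8*q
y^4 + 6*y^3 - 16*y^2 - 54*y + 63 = (y - 3)*(y - 1)*(y + 3)*(y + 7)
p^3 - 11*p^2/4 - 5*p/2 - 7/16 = (p - 7/2)*(p + 1/4)*(p + 1/2)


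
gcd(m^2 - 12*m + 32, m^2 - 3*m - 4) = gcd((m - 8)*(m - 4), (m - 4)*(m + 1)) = m - 4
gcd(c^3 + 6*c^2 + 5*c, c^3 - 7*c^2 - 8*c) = c^2 + c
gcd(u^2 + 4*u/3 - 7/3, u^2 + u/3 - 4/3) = u - 1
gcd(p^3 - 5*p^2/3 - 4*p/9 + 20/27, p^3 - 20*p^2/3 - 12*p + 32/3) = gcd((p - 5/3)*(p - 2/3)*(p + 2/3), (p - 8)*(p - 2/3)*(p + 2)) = p - 2/3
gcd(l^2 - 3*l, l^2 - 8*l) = l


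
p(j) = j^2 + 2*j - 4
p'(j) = 2*j + 2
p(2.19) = 5.18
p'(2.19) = 6.38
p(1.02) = -0.92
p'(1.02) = 4.04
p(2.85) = 9.82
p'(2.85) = 7.70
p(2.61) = 8.03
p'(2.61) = 7.22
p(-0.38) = -4.62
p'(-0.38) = 1.24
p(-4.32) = 6.02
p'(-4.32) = -6.64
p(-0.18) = -4.33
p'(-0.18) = 1.64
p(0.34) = -3.20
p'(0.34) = 2.68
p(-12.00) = 116.00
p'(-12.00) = -22.00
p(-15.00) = 191.00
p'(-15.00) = -28.00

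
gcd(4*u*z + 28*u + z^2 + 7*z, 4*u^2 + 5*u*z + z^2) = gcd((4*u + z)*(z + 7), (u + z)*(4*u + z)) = 4*u + z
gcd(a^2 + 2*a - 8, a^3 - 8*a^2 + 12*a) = a - 2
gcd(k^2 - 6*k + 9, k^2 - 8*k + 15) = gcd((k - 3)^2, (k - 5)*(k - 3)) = k - 3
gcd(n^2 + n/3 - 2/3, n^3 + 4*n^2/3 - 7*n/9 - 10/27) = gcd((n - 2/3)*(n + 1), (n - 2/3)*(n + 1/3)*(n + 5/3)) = n - 2/3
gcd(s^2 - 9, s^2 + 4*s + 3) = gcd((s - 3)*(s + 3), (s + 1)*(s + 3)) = s + 3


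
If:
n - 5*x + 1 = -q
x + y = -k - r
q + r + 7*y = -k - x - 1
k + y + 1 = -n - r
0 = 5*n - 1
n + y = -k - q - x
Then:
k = -157/30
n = 1/5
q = 24/5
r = 5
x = 6/5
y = -29/30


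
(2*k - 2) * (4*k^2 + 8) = 8*k^3 - 8*k^2 + 16*k - 16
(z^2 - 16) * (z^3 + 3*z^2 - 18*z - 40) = z^5 + 3*z^4 - 34*z^3 - 88*z^2 + 288*z + 640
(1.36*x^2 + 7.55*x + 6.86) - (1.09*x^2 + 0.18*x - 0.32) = 0.27*x^2 + 7.37*x + 7.18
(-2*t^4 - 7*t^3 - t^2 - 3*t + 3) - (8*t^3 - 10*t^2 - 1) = -2*t^4 - 15*t^3 + 9*t^2 - 3*t + 4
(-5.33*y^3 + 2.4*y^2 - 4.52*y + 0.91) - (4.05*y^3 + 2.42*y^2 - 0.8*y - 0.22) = -9.38*y^3 - 0.02*y^2 - 3.72*y + 1.13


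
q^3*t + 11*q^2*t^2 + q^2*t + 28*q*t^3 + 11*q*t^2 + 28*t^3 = (q + 4*t)*(q + 7*t)*(q*t + t)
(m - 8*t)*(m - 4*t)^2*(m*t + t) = m^4*t - 16*m^3*t^2 + m^3*t + 80*m^2*t^3 - 16*m^2*t^2 - 128*m*t^4 + 80*m*t^3 - 128*t^4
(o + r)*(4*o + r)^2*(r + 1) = 16*o^3*r + 16*o^3 + 24*o^2*r^2 + 24*o^2*r + 9*o*r^3 + 9*o*r^2 + r^4 + r^3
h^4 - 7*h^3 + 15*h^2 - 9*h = h*(h - 3)^2*(h - 1)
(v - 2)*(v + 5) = v^2 + 3*v - 10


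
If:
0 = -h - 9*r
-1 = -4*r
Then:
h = -9/4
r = 1/4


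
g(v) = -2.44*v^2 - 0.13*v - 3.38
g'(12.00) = -58.69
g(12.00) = -356.30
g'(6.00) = -29.41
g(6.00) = -92.00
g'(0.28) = -1.50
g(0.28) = -3.61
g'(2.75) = -13.55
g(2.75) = -22.19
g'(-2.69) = 13.00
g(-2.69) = -20.69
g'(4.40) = -21.60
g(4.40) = -51.19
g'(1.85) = -9.16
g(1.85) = -11.97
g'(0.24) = -1.30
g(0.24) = -3.55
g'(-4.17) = 20.22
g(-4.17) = -45.27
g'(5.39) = -26.43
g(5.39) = -74.97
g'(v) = -4.88*v - 0.13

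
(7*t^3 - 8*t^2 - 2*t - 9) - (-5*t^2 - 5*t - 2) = 7*t^3 - 3*t^2 + 3*t - 7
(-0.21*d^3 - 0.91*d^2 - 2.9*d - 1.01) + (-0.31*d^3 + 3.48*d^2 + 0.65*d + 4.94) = -0.52*d^3 + 2.57*d^2 - 2.25*d + 3.93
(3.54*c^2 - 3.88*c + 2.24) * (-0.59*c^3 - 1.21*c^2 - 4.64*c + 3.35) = -2.0886*c^5 - 1.9942*c^4 - 13.0524*c^3 + 27.1518*c^2 - 23.3916*c + 7.504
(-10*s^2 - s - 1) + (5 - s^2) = -11*s^2 - s + 4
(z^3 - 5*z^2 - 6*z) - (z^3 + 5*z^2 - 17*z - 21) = -10*z^2 + 11*z + 21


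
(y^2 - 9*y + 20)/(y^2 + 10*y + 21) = (y^2 - 9*y + 20)/(y^2 + 10*y + 21)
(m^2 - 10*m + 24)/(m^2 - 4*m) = (m - 6)/m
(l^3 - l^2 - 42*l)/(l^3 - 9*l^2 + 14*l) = (l + 6)/(l - 2)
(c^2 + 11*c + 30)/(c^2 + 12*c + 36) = (c + 5)/(c + 6)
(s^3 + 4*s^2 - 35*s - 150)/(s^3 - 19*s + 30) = (s^2 - s - 30)/(s^2 - 5*s + 6)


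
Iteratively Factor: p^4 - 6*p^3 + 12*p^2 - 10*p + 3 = (p - 3)*(p^3 - 3*p^2 + 3*p - 1) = (p - 3)*(p - 1)*(p^2 - 2*p + 1) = (p - 3)*(p - 1)^2*(p - 1)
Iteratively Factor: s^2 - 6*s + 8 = (s - 2)*(s - 4)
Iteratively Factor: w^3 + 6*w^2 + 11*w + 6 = (w + 2)*(w^2 + 4*w + 3) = (w + 1)*(w + 2)*(w + 3)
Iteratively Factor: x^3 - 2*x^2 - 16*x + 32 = (x - 2)*(x^2 - 16) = (x - 4)*(x - 2)*(x + 4)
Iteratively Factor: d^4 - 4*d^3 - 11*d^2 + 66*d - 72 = (d - 3)*(d^3 - d^2 - 14*d + 24) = (d - 3)*(d + 4)*(d^2 - 5*d + 6) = (d - 3)^2*(d + 4)*(d - 2)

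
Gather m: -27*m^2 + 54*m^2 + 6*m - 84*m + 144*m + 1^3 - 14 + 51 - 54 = 27*m^2 + 66*m - 16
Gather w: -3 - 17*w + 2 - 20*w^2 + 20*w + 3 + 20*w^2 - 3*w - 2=0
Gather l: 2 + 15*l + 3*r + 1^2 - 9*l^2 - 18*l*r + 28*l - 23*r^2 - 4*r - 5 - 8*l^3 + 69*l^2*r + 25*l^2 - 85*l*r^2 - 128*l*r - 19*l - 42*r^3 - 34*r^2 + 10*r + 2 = -8*l^3 + l^2*(69*r + 16) + l*(-85*r^2 - 146*r + 24) - 42*r^3 - 57*r^2 + 9*r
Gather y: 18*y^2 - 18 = 18*y^2 - 18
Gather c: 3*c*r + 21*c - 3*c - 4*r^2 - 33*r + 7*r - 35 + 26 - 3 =c*(3*r + 18) - 4*r^2 - 26*r - 12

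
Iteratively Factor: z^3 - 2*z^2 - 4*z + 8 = (z - 2)*(z^2 - 4) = (z - 2)^2*(z + 2)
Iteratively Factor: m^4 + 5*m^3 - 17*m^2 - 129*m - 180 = (m + 4)*(m^3 + m^2 - 21*m - 45) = (m + 3)*(m + 4)*(m^2 - 2*m - 15) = (m + 3)^2*(m + 4)*(m - 5)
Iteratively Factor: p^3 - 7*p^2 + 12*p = (p)*(p^2 - 7*p + 12) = p*(p - 3)*(p - 4)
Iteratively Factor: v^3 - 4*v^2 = (v)*(v^2 - 4*v) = v*(v - 4)*(v)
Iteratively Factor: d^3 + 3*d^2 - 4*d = (d - 1)*(d^2 + 4*d) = d*(d - 1)*(d + 4)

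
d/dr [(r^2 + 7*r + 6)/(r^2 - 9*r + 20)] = 2*(-8*r^2 + 14*r + 97)/(r^4 - 18*r^3 + 121*r^2 - 360*r + 400)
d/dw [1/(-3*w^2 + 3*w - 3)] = (2*w - 1)/(3*(w^2 - w + 1)^2)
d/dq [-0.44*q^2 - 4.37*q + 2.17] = -0.88*q - 4.37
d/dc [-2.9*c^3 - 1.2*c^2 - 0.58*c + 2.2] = -8.7*c^2 - 2.4*c - 0.58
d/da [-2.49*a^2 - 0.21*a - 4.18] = -4.98*a - 0.21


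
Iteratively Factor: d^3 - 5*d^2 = (d)*(d^2 - 5*d) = d*(d - 5)*(d)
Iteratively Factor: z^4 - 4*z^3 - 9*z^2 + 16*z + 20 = (z - 5)*(z^3 + z^2 - 4*z - 4) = (z - 5)*(z + 2)*(z^2 - z - 2) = (z - 5)*(z - 2)*(z + 2)*(z + 1)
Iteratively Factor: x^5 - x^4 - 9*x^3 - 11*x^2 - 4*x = (x - 4)*(x^4 + 3*x^3 + 3*x^2 + x) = x*(x - 4)*(x^3 + 3*x^2 + 3*x + 1) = x*(x - 4)*(x + 1)*(x^2 + 2*x + 1) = x*(x - 4)*(x + 1)^2*(x + 1)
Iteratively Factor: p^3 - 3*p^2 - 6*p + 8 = (p - 1)*(p^2 - 2*p - 8) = (p - 1)*(p + 2)*(p - 4)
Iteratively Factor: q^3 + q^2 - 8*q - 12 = (q + 2)*(q^2 - q - 6) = (q - 3)*(q + 2)*(q + 2)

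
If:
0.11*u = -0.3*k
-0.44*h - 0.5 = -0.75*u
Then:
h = 1.70454545454545*u - 1.13636363636364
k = -0.366666666666667*u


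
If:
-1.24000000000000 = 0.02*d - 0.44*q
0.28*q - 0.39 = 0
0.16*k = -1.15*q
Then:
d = -31.36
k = -10.01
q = 1.39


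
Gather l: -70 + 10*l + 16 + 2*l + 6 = 12*l - 48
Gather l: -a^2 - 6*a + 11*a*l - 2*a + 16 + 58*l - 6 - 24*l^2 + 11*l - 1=-a^2 - 8*a - 24*l^2 + l*(11*a + 69) + 9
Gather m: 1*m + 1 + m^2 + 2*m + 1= m^2 + 3*m + 2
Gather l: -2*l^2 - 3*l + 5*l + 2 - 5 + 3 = -2*l^2 + 2*l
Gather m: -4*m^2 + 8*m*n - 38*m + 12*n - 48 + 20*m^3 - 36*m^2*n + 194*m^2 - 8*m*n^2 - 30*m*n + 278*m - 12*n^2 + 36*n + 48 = 20*m^3 + m^2*(190 - 36*n) + m*(-8*n^2 - 22*n + 240) - 12*n^2 + 48*n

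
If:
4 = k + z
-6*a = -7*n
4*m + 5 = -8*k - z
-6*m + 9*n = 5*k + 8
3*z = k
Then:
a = -77/27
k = 3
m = -15/2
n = -22/9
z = 1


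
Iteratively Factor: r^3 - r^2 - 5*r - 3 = (r + 1)*(r^2 - 2*r - 3) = (r + 1)^2*(r - 3)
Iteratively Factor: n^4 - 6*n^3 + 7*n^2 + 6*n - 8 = (n + 1)*(n^3 - 7*n^2 + 14*n - 8) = (n - 1)*(n + 1)*(n^2 - 6*n + 8) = (n - 4)*(n - 1)*(n + 1)*(n - 2)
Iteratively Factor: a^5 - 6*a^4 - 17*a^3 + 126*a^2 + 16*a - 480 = (a - 3)*(a^4 - 3*a^3 - 26*a^2 + 48*a + 160) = (a - 3)*(a + 2)*(a^3 - 5*a^2 - 16*a + 80) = (a - 4)*(a - 3)*(a + 2)*(a^2 - a - 20) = (a - 4)*(a - 3)*(a + 2)*(a + 4)*(a - 5)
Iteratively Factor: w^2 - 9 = (w - 3)*(w + 3)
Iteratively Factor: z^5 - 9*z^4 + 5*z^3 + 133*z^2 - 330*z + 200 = (z - 2)*(z^4 - 7*z^3 - 9*z^2 + 115*z - 100) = (z - 5)*(z - 2)*(z^3 - 2*z^2 - 19*z + 20) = (z - 5)*(z - 2)*(z + 4)*(z^2 - 6*z + 5) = (z - 5)^2*(z - 2)*(z + 4)*(z - 1)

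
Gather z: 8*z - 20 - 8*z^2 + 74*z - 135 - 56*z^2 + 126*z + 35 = -64*z^2 + 208*z - 120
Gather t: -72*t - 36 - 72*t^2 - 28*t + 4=-72*t^2 - 100*t - 32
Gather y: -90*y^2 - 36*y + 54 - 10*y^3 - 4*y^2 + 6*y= -10*y^3 - 94*y^2 - 30*y + 54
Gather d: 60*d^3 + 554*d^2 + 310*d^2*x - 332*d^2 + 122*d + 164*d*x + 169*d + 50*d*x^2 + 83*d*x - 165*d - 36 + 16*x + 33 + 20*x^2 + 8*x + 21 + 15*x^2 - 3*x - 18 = 60*d^3 + d^2*(310*x + 222) + d*(50*x^2 + 247*x + 126) + 35*x^2 + 21*x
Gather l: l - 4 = l - 4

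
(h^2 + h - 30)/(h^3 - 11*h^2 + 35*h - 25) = (h + 6)/(h^2 - 6*h + 5)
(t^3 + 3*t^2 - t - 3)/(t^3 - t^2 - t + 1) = (t + 3)/(t - 1)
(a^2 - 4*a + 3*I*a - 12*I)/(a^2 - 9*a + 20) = (a + 3*I)/(a - 5)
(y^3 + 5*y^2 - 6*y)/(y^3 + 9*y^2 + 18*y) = (y - 1)/(y + 3)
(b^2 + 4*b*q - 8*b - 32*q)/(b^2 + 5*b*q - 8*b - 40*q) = (b + 4*q)/(b + 5*q)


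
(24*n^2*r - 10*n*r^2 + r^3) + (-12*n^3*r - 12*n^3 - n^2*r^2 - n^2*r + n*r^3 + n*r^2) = -12*n^3*r - 12*n^3 - n^2*r^2 + 23*n^2*r + n*r^3 - 9*n*r^2 + r^3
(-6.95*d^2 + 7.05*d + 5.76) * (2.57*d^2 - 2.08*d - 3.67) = -17.8615*d^4 + 32.5745*d^3 + 25.6457*d^2 - 37.8543*d - 21.1392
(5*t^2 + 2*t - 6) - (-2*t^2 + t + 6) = 7*t^2 + t - 12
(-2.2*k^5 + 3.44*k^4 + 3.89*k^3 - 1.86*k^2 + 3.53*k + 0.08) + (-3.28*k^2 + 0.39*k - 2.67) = -2.2*k^5 + 3.44*k^4 + 3.89*k^3 - 5.14*k^2 + 3.92*k - 2.59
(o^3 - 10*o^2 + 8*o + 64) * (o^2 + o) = o^5 - 9*o^4 - 2*o^3 + 72*o^2 + 64*o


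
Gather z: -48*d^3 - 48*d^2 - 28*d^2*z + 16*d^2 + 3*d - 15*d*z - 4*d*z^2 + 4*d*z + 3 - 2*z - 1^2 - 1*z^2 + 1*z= -48*d^3 - 32*d^2 + 3*d + z^2*(-4*d - 1) + z*(-28*d^2 - 11*d - 1) + 2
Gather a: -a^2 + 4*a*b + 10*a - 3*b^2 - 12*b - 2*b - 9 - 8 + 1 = -a^2 + a*(4*b + 10) - 3*b^2 - 14*b - 16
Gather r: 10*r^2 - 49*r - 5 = 10*r^2 - 49*r - 5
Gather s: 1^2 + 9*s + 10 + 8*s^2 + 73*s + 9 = 8*s^2 + 82*s + 20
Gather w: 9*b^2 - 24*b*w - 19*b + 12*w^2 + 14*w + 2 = 9*b^2 - 19*b + 12*w^2 + w*(14 - 24*b) + 2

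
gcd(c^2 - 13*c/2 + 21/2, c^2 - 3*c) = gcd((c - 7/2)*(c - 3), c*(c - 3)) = c - 3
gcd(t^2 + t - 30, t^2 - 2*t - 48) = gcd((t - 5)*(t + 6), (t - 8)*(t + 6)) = t + 6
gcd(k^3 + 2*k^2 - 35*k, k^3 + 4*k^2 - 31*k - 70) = k^2 + 2*k - 35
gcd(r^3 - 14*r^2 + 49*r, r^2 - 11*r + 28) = r - 7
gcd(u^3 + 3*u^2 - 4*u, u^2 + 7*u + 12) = u + 4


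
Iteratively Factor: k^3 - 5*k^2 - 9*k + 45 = (k + 3)*(k^2 - 8*k + 15) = (k - 5)*(k + 3)*(k - 3)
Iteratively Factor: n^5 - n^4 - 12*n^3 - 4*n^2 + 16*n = (n - 1)*(n^4 - 12*n^2 - 16*n) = (n - 1)*(n + 2)*(n^3 - 2*n^2 - 8*n) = n*(n - 1)*(n + 2)*(n^2 - 2*n - 8) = n*(n - 4)*(n - 1)*(n + 2)*(n + 2)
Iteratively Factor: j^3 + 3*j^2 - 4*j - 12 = (j + 2)*(j^2 + j - 6) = (j + 2)*(j + 3)*(j - 2)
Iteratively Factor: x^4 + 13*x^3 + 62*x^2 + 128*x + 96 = (x + 4)*(x^3 + 9*x^2 + 26*x + 24) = (x + 2)*(x + 4)*(x^2 + 7*x + 12) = (x + 2)*(x + 4)^2*(x + 3)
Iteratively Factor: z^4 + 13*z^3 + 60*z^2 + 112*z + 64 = (z + 1)*(z^3 + 12*z^2 + 48*z + 64) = (z + 1)*(z + 4)*(z^2 + 8*z + 16) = (z + 1)*(z + 4)^2*(z + 4)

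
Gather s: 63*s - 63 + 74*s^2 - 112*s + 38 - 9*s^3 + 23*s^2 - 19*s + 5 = -9*s^3 + 97*s^2 - 68*s - 20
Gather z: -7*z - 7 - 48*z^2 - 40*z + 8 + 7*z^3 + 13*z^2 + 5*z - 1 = 7*z^3 - 35*z^2 - 42*z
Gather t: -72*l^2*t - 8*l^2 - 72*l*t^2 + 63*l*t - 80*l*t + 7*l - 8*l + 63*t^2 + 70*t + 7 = -8*l^2 - l + t^2*(63 - 72*l) + t*(-72*l^2 - 17*l + 70) + 7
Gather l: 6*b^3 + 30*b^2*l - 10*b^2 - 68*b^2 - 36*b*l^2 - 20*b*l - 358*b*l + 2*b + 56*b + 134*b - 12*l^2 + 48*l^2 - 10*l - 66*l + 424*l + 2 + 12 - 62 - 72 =6*b^3 - 78*b^2 + 192*b + l^2*(36 - 36*b) + l*(30*b^2 - 378*b + 348) - 120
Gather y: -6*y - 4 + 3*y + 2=-3*y - 2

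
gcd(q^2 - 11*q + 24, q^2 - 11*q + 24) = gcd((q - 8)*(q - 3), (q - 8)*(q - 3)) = q^2 - 11*q + 24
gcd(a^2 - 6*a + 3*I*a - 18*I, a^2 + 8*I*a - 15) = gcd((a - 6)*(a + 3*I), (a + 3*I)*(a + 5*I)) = a + 3*I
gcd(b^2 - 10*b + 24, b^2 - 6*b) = b - 6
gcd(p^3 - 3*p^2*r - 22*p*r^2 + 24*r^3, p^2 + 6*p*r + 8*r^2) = p + 4*r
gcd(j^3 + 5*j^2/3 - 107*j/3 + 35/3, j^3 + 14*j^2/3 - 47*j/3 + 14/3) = j^2 + 20*j/3 - 7/3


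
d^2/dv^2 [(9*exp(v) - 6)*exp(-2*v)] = 3*(3*exp(v) - 8)*exp(-2*v)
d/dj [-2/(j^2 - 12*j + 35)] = 4*(j - 6)/(j^2 - 12*j + 35)^2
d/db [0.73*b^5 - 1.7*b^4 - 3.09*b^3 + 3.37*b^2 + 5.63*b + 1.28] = 3.65*b^4 - 6.8*b^3 - 9.27*b^2 + 6.74*b + 5.63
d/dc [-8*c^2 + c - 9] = 1 - 16*c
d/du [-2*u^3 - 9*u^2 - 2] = 6*u*(-u - 3)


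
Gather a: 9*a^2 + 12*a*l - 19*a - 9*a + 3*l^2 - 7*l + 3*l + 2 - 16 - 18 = 9*a^2 + a*(12*l - 28) + 3*l^2 - 4*l - 32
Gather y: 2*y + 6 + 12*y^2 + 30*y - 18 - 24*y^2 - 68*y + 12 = -12*y^2 - 36*y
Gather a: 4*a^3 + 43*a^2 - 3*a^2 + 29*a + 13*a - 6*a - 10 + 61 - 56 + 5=4*a^3 + 40*a^2 + 36*a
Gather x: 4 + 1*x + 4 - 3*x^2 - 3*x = -3*x^2 - 2*x + 8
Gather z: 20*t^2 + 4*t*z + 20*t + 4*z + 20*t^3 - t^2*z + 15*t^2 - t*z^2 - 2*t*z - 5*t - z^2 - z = 20*t^3 + 35*t^2 + 15*t + z^2*(-t - 1) + z*(-t^2 + 2*t + 3)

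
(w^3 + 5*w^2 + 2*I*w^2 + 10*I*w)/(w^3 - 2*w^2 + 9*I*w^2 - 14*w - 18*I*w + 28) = w*(w + 5)/(w^2 + w*(-2 + 7*I) - 14*I)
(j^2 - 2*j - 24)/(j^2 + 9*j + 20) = (j - 6)/(j + 5)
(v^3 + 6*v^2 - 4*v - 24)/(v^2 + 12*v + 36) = (v^2 - 4)/(v + 6)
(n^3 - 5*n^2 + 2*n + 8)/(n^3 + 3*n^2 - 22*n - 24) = (n - 2)/(n + 6)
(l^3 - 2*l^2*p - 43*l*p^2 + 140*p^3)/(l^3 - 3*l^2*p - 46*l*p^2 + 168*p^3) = (-l + 5*p)/(-l + 6*p)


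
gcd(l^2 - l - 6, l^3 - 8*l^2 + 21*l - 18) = l - 3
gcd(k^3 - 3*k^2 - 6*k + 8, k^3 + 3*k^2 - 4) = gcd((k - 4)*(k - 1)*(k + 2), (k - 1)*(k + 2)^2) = k^2 + k - 2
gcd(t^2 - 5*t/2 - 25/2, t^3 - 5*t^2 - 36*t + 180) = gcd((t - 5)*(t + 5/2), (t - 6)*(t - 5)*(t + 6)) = t - 5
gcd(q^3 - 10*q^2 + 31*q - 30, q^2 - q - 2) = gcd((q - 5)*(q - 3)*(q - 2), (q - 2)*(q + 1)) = q - 2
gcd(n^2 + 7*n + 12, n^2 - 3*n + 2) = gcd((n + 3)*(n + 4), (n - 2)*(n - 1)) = 1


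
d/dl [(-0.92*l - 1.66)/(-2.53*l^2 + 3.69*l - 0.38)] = (-2.3276*l^2 - 8.3996*l + 6.475)/(6.4009*l^4 - 18.6714*l^3 + 15.5389*l^2 - 2.8044*l + 0.1444)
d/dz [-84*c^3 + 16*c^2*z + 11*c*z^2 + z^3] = 16*c^2 + 22*c*z + 3*z^2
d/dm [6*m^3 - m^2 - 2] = 2*m*(9*m - 1)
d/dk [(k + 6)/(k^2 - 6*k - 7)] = (k^2 - 6*k - 2*(k - 3)*(k + 6) - 7)/(-k^2 + 6*k + 7)^2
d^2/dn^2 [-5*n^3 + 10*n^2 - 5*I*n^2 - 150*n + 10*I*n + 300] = -30*n + 20 - 10*I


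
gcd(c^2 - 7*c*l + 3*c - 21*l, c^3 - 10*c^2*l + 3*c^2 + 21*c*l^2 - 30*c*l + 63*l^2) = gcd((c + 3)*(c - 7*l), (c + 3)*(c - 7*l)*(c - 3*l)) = c^2 - 7*c*l + 3*c - 21*l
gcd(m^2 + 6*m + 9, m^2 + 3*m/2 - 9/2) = m + 3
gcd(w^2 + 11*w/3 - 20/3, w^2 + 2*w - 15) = w + 5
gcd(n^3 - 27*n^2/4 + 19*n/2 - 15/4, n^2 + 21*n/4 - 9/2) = n - 3/4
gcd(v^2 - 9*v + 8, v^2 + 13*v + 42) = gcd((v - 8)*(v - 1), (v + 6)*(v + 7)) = 1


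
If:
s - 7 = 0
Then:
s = 7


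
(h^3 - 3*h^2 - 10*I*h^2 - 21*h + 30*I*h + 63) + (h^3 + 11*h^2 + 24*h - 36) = 2*h^3 + 8*h^2 - 10*I*h^2 + 3*h + 30*I*h + 27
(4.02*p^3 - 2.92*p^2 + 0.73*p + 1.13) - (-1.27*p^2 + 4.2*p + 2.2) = 4.02*p^3 - 1.65*p^2 - 3.47*p - 1.07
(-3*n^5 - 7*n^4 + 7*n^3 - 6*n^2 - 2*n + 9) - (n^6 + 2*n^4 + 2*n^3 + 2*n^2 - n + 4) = -n^6 - 3*n^5 - 9*n^4 + 5*n^3 - 8*n^2 - n + 5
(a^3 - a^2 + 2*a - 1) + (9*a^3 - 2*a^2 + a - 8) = 10*a^3 - 3*a^2 + 3*a - 9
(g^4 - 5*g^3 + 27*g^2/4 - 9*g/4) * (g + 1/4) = g^5 - 19*g^4/4 + 11*g^3/2 - 9*g^2/16 - 9*g/16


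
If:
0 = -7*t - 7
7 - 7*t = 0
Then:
No Solution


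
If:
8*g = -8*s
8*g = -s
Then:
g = 0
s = 0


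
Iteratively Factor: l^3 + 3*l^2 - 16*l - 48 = (l - 4)*(l^2 + 7*l + 12) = (l - 4)*(l + 4)*(l + 3)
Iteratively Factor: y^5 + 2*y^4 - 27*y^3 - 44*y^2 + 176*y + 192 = (y + 1)*(y^4 + y^3 - 28*y^2 - 16*y + 192) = (y - 4)*(y + 1)*(y^3 + 5*y^2 - 8*y - 48) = (y - 4)*(y + 1)*(y + 4)*(y^2 + y - 12) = (y - 4)*(y - 3)*(y + 1)*(y + 4)*(y + 4)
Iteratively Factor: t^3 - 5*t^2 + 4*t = (t - 1)*(t^2 - 4*t) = (t - 4)*(t - 1)*(t)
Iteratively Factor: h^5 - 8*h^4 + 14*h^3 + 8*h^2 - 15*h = (h)*(h^4 - 8*h^3 + 14*h^2 + 8*h - 15) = h*(h - 3)*(h^3 - 5*h^2 - h + 5) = h*(h - 5)*(h - 3)*(h^2 - 1) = h*(h - 5)*(h - 3)*(h - 1)*(h + 1)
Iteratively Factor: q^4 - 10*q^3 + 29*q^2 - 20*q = (q - 5)*(q^3 - 5*q^2 + 4*q) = (q - 5)*(q - 4)*(q^2 - q) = q*(q - 5)*(q - 4)*(q - 1)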